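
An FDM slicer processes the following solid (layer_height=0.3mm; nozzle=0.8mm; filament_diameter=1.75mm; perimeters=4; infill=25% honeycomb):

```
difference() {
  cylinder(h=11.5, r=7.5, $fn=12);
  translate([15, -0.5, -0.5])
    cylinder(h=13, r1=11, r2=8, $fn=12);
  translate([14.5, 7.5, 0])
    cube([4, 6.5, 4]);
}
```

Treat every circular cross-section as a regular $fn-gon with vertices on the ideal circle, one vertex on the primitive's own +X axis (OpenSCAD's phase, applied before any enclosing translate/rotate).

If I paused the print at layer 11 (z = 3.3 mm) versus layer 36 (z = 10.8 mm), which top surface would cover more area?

layer 36 (z = 10.8 mm)

Layer 11 (z = 3.3): the cylinder: section is a regular 12-gon, circumradius r=7.5 (area = (12/2)·7.500²·sin(360°/12) = 168.75 mm²); the cone at (15, -0.5) (r1=11→r2=8) has section circumradius 10.123 here — a regular 12-gon (area = (12/2)·10.123²·sin(360°/12) = 307.43 mm²); the cube at (14.5, 7.5) is present — its section is the full 4×6.5 rectangle (area 26.00 mm²); Subtracting the remaining from the first: starting from the r=7.5 cylinder (168.75 mm²), the cone at (15, -0.5) partially overlaps it — only the 12.38 mm² overlap (of its 307.43 mm²) is removed, clipping the outline; the 4×6.5 cube at (14.5, 7.5) misses the remaining region (no effect) — area = 156.37 mm². So its area = 156.37 mm². Layer 36 (z = 10.8): the cylinder: section is a regular 12-gon, circumradius r=7.5 (area = (12/2)·7.500²·sin(360°/12) = 168.75 mm²); the cone at (15, -0.5): at t=0.869 of its height the radius interpolates to r₁+(r₂−r₁)t = 8.392, giving a regular 12-gon of that circumradius (area = (12/2)·8.392²·sin(360°/12) = 211.29 mm²); the cube at (14.5, 7.5) is absent (z outside [0, 4]); Subtracting the remaining from the first: starting from the r=7.5 cylinder (168.75 mm²), the cone at (15, -0.5) partially overlaps it — only the 1.45 mm² overlap (of its 211.29 mm²) is removed, clipping the outline — area = 167.30 mm². So its area = 167.30 mm². Layer 36 is larger (167.30 vs 156.37 mm²).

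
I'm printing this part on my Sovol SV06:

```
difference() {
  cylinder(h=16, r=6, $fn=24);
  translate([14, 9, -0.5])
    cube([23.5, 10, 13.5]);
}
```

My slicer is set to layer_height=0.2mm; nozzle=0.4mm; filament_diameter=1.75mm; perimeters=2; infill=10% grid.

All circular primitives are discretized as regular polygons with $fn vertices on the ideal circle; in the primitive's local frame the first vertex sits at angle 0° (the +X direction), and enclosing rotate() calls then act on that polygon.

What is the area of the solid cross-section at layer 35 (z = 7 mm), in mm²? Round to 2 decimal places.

At z = 7 mm: the r=6 cylinder gives a regular 24-gon of circumradius 6 (constant along its height) (area = (24/2)·6.000²·sin(360°/24) = 111.81 mm²); the cube at (14, 9) (footprint 23.5×10) is included at this height (area 235.00 mm²); Subtracting the remaining from the first: starting from the r=6 cylinder (111.81 mm²), the 23.5×10 cube at (14, 9) misses the remaining region (no effect) — area = 111.81 mm². Overall, the cross-section is a single solid region. Net area = 111.81 mm².

111.81 mm²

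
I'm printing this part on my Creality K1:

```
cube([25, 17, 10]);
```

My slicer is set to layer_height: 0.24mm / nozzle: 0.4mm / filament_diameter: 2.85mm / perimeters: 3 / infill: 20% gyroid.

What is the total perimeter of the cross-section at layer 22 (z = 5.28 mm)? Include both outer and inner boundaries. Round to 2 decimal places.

84.00 mm

At z = 5.28 mm: the cube is present — its section is the full 25×17 rectangle (perimeter 84.00 mm). Overall, the cross-section is a single solid region. Total boundary length (outer) = 84.00 mm.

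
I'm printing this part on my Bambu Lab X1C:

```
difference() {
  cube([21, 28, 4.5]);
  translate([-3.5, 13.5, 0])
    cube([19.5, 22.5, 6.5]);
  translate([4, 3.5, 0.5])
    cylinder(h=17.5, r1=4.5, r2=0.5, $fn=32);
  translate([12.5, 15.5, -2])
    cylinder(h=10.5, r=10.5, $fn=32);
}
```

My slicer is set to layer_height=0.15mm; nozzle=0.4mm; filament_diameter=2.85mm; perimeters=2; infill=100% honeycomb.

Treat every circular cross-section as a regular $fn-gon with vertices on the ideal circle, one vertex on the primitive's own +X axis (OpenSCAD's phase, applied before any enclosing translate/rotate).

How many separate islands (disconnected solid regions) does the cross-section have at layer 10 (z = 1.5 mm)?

At z = 1.5 mm: the cube (footprint 21×28) is included at this height; the 19.5×22.5 cube at (-3.5, 13.5) contributes its full rectangle; the cone at (4, 3.5): at t=0.057 of its height the radius interpolates to r₁+(r₂−r₁)t = 4.271, giving a regular 32-gon of that circumradius; the r=10.5 cylinder at (12.5, 15.5) gives a regular 32-gon of circumradius 10.5 (constant along its height); Taking the first minus the rest: starting from the 21×28 cube, the 19.5×22.5 cube at (-3.5, 13.5) partially overlaps it — only the 232.00 mm² overlap (of its 438.75 mm²) is removed, clipping the outline; the cone at (4, 3.5) partially overlaps it — only the 53.95 mm² overlap (of its 56.95 mm²) is removed, clipping the outline; the r=10.5 cylinder at (12.5, 15.5) partially overlaps it — only the 178.00 mm² overlap (of its 344.14 mm²) is removed, clipping the outline — 4 connected regions. Overall, the cross-section has 4 separate islands. Island count = 4.

4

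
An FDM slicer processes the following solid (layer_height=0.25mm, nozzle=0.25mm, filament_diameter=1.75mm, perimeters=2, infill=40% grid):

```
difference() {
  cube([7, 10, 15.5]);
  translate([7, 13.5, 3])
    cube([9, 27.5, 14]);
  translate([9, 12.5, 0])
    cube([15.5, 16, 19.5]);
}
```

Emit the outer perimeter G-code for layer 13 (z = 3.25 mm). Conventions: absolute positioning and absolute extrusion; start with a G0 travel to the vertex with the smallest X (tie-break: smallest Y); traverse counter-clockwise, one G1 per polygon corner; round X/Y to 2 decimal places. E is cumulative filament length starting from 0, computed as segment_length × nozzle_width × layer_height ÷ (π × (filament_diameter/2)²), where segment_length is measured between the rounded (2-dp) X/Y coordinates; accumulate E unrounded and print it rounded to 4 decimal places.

G0 X0.00 Y0.00 Z3.25
G1 X7.00 Y0.00 E0.1819
G1 X7.00 Y10.00 E0.4417
G1 X0.00 Y10.00 E0.6236
G1 X0.00 Y0.00 E0.8835

At z = 3.25 mm: the 7×10 cube contributes its full rectangle; the cube at (7, 13.5) (footprint 9×27.5) is included at this height; the cube at (9, 12.5) is present — its section is the full 15.5×16 rectangle; After the difference (first − rest): starting from the 7×10 cube, the 9×27.5 cube at (7, 13.5) misses the remaining region (no effect); the 15.5×16 cube at (9, 12.5) misses the remaining region (no effect) — 1 connected region. The outline is a single polygon with 4 vertices. Extrusion per mm of travel: 0.25 × 0.25 / (π × 0.875²) = 0.025984. Accumulating E over each segment gives final E = 0.8835.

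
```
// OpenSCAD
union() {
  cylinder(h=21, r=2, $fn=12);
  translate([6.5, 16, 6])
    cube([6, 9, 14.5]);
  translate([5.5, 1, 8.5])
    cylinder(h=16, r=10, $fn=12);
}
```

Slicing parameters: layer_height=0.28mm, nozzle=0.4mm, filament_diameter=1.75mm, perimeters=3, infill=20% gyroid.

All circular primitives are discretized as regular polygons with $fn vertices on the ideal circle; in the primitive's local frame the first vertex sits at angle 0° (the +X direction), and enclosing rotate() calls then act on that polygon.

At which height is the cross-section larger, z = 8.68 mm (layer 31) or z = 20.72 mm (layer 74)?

layer 31 (z = 8.68 mm)

Layer 31 (z = 8.68): the r=2 cylinder contributes a regular 12-gon of circumradius 2 (area = (12/2)·2.000²·sin(360°/12) = 12.00 mm²); the cube at (6.5, 16) (footprint 6×9) is included at this height (area 54.00 mm²); the cylinder at (5.5, 1): section is a regular 12-gon, circumradius r=10 (area = (12/2)·10.000²·sin(360°/12) = 300.00 mm²); Merging all regions: the regions partially overlap — summed areas 366.00 mm² minus the doubly-counted overlap 12.00 mm² gives 354.00 mm² — area = 354.00 mm². So its area = 354.00 mm². Layer 74 (z = 20.72): the r=2 cylinder gives a regular 12-gon of circumradius 2 (constant along its height) (area = (12/2)·2.000²·sin(360°/12) = 12.00 mm²); the cube at (6.5, 16) does not reach this height (z outside [6, 20.5]); the r=10 cylinder at (5.5, 1) gives a regular 12-gon of circumradius 10 (constant along its height) (area = (12/2)·10.000²·sin(360°/12) = 300.00 mm²); Combining (union): the r=2 cylinder lies entirely inside the r=10 cylinder at (5.5, 1), so the union is just the r=10 cylinder at (5.5, 1) — area = 300.00 mm². So its area = 300.00 mm². Layer 31 is larger (354.00 vs 300.00 mm²).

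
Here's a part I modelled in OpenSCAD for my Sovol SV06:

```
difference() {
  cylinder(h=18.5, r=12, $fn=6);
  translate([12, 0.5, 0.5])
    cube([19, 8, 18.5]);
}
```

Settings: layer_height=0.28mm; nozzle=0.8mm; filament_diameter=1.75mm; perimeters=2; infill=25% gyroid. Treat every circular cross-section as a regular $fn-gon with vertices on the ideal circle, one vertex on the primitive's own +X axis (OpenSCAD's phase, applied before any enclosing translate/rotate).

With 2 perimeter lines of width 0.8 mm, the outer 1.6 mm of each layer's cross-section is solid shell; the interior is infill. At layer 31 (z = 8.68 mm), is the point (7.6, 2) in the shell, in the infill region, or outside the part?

infill

At z = 8.68 mm: the r=12 cylinder gives a regular 6-gon of circumradius 12 (constant along its height); the cube at (12, 0.5) (footprint 19×8) is included at this height; Subtracting the remaining from the first: starting from the r=12 cylinder, the 19×8 cube at (12, 0.5) misses the remaining region (no effect) — 1 connected region. Overall, the cross-section is a single solid region. The nearest boundary edge runs (6.00, 10.39)→(12.00, 0.00); distance from the point to it = 2.81 mm. The point is inside the cross-section and 2.81 mm from the nearest boundary — more than the 1.6 mm shell width (2 × 0.8), so it's in the infill interior.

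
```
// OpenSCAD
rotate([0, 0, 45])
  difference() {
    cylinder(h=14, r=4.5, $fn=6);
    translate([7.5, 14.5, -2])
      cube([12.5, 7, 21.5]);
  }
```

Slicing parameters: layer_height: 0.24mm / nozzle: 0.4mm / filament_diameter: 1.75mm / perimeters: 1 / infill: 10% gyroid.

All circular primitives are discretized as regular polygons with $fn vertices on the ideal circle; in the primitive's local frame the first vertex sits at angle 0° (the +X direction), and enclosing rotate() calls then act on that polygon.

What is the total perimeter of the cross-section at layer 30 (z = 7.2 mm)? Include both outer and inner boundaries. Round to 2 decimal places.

27.00 mm

At z = 7.2 mm: the cylinder: section is a regular 6-gon, circumradius r=4.5 (perimeter = 2·6·4.500·sin(180°/6) = 27.00 mm); the 12.5×7 cube at (7.5, 14.5) contributes its full rectangle (perimeter 39.00 mm); Subtracting the remaining from the first: starting from the r=4.5 cylinder, the 12.5×7 cube at (7.5, 14.5) misses the remaining region (no effect) — boundary = 27.00 mm; (whole slice rotated 45° about Z — lengths, areas and connectivity unchanged). Overall, the cross-section is a single solid region. Total boundary length (outer) = 27.00 mm.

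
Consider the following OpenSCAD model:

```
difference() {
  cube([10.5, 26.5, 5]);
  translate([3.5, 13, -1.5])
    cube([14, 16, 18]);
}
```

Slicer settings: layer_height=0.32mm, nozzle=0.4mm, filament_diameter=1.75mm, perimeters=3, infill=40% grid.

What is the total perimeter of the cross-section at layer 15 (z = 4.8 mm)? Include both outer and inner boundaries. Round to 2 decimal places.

At z = 4.8 mm: the cube is present — its section is the full 10.5×26.5 rectangle (perimeter 74.00 mm); the 14×16 cube at (3.5, 13) contributes its full rectangle (perimeter 60.00 mm); Subtracting the remaining from the first: starting from the 10.5×26.5 cube, the 14×16 cube at (3.5, 13) partially overlaps it — only the 94.50 mm² overlap (of its 224.00 mm²) is removed, clipping the outline — boundary = 74.00 mm. Overall, the cross-section is a single solid region. Total boundary length (outer) = 74.00 mm.

74.00 mm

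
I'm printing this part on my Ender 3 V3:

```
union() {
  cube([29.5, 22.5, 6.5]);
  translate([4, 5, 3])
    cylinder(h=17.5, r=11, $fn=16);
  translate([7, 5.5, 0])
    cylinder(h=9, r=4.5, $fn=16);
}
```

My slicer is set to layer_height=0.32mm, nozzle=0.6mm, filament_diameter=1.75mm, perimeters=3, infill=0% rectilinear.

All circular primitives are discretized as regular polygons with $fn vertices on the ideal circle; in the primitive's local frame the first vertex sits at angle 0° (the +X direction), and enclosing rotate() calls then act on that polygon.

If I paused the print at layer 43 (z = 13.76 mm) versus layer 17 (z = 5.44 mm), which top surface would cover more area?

Layer 43 (z = 13.76): the cube is absent (z outside [0, 6.5]); the cylinder at (4, 5): section is a regular 16-gon, circumradius r=11 (area = (16/2)·11.000²·sin(360°/16) = 370.44 mm²); the cylinder at (7, 5.5) is not intersected at this z (z outside [0, 9]); Merging all regions: only the r=11 cylinder at (4, 5) is present, so the union is just that shape — area = 370.44 mm². So its area = 370.44 mm². Layer 17 (z = 5.44): the 29.5×22.5 cube contributes its full rectangle (area 663.75 mm²); the r=11 cylinder at (4, 5) contributes a regular 16-gon of circumradius 11 (area = (16/2)·11.000²·sin(360°/16) = 370.44 mm²); the r=4.5 cylinder at (7, 5.5) gives a regular 16-gon of circumradius 4.5 (constant along its height) (area = (16/2)·4.500²·sin(360°/16) = 61.99 mm²); Combining (union): the regions partially overlap — summed areas 1096.18 mm² minus the doubly-counted overlap 269.38 mm² gives 826.80 mm² — area = 826.80 mm². So its area = 826.80 mm². Layer 17 is larger (826.80 vs 370.44 mm²).

layer 17 (z = 5.44 mm)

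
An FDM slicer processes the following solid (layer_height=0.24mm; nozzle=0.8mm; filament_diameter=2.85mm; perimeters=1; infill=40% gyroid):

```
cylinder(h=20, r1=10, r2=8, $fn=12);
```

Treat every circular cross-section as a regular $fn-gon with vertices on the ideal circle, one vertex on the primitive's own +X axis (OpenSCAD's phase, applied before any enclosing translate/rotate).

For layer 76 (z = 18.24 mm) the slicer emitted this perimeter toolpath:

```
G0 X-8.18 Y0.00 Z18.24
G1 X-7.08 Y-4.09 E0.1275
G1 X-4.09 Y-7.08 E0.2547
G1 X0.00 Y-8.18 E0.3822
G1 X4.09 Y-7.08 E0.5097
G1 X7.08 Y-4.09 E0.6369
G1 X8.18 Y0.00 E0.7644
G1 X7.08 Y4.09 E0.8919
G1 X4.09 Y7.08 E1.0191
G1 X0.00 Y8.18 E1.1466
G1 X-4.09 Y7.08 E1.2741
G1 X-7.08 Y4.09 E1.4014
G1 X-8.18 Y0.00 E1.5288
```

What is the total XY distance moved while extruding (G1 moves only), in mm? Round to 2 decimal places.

50.80 mm

Sum the Euclidean lengths of each G1 segment: total = 50.80 mm.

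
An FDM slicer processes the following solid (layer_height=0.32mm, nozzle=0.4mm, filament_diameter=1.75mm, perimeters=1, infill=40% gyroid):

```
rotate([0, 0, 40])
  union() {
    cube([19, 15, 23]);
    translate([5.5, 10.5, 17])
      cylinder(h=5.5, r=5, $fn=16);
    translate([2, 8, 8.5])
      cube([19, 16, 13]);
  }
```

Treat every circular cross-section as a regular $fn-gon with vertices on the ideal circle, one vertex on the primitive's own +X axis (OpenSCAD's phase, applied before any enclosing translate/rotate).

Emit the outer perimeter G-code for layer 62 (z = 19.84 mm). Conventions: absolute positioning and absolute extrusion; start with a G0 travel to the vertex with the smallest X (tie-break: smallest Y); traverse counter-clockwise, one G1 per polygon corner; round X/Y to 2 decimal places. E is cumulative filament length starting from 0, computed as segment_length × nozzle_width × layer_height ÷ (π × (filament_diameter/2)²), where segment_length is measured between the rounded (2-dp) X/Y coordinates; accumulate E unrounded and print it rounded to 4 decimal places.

At z = 19.84 mm: the cube (footprint 19×15) is included at this height; the r=5 cylinder at (5.5, 10.5) gives a regular 16-gon of circumradius 5 (constant along its height); the 19×16 cube at (2, 8) contributes its full rectangle; Merging all regions: the regions partially overlap (shared area 195.54 mm²), so overlapping operands fuse into one piece — 1 connected region; (rotated 40° about Z; rotation is an isometry so areas/perimeters/island counts are preserved). The outline is a single polygon with 8 vertices. Extrusion per mm of travel: 0.4 × 0.32 / (π × 0.875²) = 0.053216. Accumulating E over each segment gives final E = 4.7881.

G0 X-13.89 Y19.67 Z19.84
G1 X-8.11 Y12.78 E0.4786
G1 X-9.64 Y11.49 E0.5851
G1 X0.00 Y0.00 E1.3832
G1 X14.55 Y12.21 E2.3941
G1 X9.41 Y18.34 E2.8198
G1 X10.94 Y19.63 E2.9263
G1 X0.66 Y31.88 E3.7773
G1 X-13.89 Y19.67 E4.7881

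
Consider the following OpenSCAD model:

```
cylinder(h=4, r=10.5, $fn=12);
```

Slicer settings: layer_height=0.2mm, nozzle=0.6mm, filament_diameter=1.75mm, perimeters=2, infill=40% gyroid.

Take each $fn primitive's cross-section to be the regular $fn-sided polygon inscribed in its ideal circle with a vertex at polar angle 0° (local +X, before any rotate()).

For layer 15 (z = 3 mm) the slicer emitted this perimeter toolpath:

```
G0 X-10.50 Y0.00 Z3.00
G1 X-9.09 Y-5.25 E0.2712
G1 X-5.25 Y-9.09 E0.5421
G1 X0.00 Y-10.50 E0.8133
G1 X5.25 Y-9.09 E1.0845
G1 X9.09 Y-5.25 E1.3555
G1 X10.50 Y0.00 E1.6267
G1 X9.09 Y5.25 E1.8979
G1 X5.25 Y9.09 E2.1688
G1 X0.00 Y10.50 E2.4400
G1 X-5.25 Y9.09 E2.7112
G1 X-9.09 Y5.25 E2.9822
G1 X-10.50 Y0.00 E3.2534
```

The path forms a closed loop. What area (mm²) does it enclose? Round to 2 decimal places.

Apply the shoelace formula to the sequence of (X, Y) vertices; enclosed area = 330.63 mm².

330.63 mm²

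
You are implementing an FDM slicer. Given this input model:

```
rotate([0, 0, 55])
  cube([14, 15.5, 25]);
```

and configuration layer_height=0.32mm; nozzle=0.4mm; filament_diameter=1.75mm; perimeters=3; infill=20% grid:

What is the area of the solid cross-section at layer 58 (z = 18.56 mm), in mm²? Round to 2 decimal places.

At z = 18.56 mm: the cube is present — its section is the full 14×15.5 rectangle (area 217.00 mm²); (whole slice rotated 55° about Z — lengths, areas and connectivity unchanged). Overall, the cross-section is a single solid region. Net area = 217.00 mm².

217.00 mm²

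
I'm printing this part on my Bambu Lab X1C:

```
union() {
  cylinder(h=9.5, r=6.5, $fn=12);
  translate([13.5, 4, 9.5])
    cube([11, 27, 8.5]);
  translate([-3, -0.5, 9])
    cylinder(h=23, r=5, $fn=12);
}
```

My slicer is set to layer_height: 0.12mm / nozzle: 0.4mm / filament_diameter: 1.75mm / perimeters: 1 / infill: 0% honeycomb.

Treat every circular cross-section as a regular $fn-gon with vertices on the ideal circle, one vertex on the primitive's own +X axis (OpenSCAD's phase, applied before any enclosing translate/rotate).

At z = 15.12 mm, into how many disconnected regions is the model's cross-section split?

2

At z = 15.12 mm: the cylinder is not intersected at this z (z outside [0, 9.5]); the 11×27 cube at (13.5, 4) contributes its full rectangle; the cylinder at (-3, -0.5): section is a regular 12-gon, circumradius r=5; Combining (union): the 2 present regions are separate (no shared area or edge), so areas and boundary lengths simply add and each stays a separate island — 2 connected regions. The result has 2 disconnected regions.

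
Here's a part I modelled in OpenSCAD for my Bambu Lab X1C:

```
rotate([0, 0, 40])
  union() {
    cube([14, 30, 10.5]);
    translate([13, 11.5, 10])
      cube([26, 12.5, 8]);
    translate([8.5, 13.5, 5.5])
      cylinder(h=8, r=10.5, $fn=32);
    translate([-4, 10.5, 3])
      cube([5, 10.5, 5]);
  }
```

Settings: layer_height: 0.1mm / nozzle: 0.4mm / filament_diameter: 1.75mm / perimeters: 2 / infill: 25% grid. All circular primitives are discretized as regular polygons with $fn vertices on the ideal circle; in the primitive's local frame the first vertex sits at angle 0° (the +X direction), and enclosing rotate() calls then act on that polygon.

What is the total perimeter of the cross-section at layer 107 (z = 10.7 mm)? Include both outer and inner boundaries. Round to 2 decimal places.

111.81 mm

At z = 10.7 mm: the cube is absent (z outside [0, 10.5]); the cube at (13, 11.5) (footprint 26×12.5) is included at this height (perimeter 77.00 mm); the cylinder at (8.5, 13.5): section is a regular 32-gon, circumradius r=10.5 (perimeter = 2·32·10.500·sin(180°/32) = 65.87 mm); the cube at (-4, 10.5) is absent (z outside [3, 8]); Taking the union: the regions partially overlap (shared area 52.23 mm²), so the edge portions inside another operand are dropped and the merged outline is re-measured after clipping — boundary = 111.81 mm; (rotated 40° about Z; rotation is an isometry so areas/perimeters/island counts are preserved). Overall, the cross-section is a single solid region. Total boundary length (outer) = 111.81 mm.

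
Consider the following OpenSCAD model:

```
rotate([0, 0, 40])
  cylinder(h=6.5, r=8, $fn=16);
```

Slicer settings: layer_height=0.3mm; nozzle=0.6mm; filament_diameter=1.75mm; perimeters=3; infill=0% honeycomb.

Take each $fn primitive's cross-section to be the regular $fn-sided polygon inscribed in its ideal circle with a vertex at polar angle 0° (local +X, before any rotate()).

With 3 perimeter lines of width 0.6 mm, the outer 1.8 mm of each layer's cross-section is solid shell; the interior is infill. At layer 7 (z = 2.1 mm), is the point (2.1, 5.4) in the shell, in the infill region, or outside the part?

At z = 2.1 mm: the r=8 cylinder gives a regular 16-gon of circumradius 8 (constant along its height); (whole slice rotated 40° about Z — lengths, areas and connectivity unchanged). Overall, the cross-section is a single solid region. Undo the 40° rotation: the query point maps to (5.080, 2.787) in the un-rotated model frame. The nearest boundary edge runs (7.39, 3.06)→(5.66, 5.66); distance from the point to it = 2.07 mm. The point is inside the cross-section and 2.07 mm from the nearest boundary — more than the 1.8 mm shell width (3 × 0.6), so it's in the infill interior.

infill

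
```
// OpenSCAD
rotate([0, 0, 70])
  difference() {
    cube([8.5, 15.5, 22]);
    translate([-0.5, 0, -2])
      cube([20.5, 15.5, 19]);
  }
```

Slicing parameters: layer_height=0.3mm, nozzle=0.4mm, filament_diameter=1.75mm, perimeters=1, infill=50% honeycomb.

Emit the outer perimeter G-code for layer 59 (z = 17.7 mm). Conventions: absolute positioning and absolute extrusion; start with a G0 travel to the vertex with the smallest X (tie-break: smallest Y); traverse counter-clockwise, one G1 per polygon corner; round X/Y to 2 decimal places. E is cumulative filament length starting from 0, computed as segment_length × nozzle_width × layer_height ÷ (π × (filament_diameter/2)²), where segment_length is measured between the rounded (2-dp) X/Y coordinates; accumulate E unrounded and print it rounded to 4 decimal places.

At z = 17.7 mm: the cube is present — its section is the full 8.5×15.5 rectangle; the cube at (-0.5, 0) does not reach this height (z outside [-2, 17]); Taking the first minus the rest: none of the subtracted shapes is present at this height, so the 8.5×15.5 cube is unchanged — 1 connected region; (rotated 70° about Z; rotation is an isometry so areas/perimeters/island counts are preserved). The outline is a single polygon with 4 vertices. Extrusion per mm of travel: 0.4 × 0.3 / (π × 0.875²) = 0.049890. Accumulating E over each segment gives final E = 2.3955.

G0 X-14.57 Y5.30 Z17.70
G1 X0.00 Y0.00 E0.7735
G1 X2.91 Y7.99 E1.1977
G1 X-11.66 Y13.29 E1.9712
G1 X-14.57 Y5.30 E2.3955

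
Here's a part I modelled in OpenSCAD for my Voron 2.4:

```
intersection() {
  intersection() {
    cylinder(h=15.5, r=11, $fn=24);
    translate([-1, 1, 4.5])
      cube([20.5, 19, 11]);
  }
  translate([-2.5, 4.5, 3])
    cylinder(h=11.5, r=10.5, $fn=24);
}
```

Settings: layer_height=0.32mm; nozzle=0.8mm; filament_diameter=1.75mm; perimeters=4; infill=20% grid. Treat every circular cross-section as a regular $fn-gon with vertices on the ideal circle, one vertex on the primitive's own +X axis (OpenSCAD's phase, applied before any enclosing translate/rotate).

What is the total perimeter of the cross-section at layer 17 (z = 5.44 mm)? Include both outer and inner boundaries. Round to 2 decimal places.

At z = 5.44 mm: the cylinder: section is a regular 24-gon, circumradius r=11 (perimeter = 2·24·11.000·sin(180°/24) = 68.92 mm); the 20.5×19 cube at (-1, 1) contributes its full rectangle (perimeter 79.00 mm); Taking the intersection: the 20.5×19 cube at (-1, 1) partially overlaps the r=11 cylinder; clipping to the common part keeps 92.95 mm² — boundary = 38.97 mm; the r=10.5 cylinder at (-2.5, 4.5) contributes a regular 24-gon of circumradius 10.5 (perimeter = 2·24·10.500·sin(180°/24) = 65.79 mm); Keeping only the common overlap: the r=10.5 cylinder at (-2.5, 4.5) partially overlaps the result so far; clipping to the common part keeps 79.16 mm² — boundary = 34.51 mm. Overall, the cross-section is a single solid region. Total boundary length (outer) = 34.51 mm.

34.51 mm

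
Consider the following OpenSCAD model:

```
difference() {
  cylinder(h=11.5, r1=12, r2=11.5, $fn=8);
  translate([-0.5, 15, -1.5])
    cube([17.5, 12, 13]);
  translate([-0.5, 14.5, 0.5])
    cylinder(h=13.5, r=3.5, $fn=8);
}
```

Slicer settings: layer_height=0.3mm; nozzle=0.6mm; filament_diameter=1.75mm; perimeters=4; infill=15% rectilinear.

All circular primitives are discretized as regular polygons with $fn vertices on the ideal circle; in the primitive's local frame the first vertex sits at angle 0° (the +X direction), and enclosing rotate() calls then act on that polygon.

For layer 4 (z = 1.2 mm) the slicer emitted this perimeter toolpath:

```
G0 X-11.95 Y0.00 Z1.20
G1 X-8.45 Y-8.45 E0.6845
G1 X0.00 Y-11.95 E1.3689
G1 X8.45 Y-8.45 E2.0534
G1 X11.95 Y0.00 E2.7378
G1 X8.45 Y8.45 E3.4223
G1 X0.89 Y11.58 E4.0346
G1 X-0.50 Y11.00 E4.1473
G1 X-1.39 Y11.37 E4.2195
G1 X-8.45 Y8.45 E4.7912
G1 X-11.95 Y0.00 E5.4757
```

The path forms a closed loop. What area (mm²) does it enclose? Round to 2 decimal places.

Apply the shoelace formula to the sequence of (X, Y) vertices; enclosed area = 402.86 mm².

402.86 mm²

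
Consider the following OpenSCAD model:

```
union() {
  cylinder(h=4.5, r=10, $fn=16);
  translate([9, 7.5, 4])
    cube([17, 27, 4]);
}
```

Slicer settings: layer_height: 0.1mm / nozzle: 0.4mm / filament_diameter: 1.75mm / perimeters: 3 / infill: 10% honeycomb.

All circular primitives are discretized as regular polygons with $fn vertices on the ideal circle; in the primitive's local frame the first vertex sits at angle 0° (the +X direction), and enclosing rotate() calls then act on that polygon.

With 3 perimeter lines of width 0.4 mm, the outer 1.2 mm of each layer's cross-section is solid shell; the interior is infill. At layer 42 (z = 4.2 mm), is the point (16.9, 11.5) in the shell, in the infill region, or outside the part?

At z = 4.2 mm: the r=10 cylinder contributes a regular 16-gon of circumradius 10; the cube at (9, 7.5) (footprint 17×27) is included at this height; Combining (union): the 2 present regions are separate (no shared area or edge), so areas and boundary lengths simply add and each stays a separate island — 2 connected regions. Overall, the cross-section has 2 separate islands. The nearest boundary edge runs (26.00, 7.50)→(9.00, 7.50); distance from the point to it = 4.00 mm. (Shell/infill is judged within the island containing the point — the largest one.) The point is inside the cross-section and 4.00 mm from the nearest boundary — more than the 1.2 mm shell width (3 × 0.4), so it's in the infill interior.

infill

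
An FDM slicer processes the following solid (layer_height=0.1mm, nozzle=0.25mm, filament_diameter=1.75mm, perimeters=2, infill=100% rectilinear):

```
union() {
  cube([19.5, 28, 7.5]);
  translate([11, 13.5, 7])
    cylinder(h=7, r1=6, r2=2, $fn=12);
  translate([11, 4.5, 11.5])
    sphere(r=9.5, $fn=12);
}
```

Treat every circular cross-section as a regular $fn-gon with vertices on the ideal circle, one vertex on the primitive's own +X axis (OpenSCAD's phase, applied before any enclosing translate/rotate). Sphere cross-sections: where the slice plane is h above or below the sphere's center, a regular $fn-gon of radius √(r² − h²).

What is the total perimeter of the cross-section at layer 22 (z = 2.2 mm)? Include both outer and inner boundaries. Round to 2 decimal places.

95.00 mm

At z = 2.2 mm: the 19.5×28 cube contributes its full rectangle (perimeter 95.00 mm); the cone at (11, 13.5) does not reach this height (z outside [7, 14]); the r=9.5 sphere at (11, 4.5) contributes a regular 12-gon of circumradius √(9.5²−9.3²) = 1.939 (perimeter = 2·12·1.939·sin(180°/12) = 12.04 mm); Combining (union): the r=9.5 sphere at (11, 4.5) lies entirely inside the 19.5×28 cube, so the union is just the 19.5×28 cube — boundary = 95.00 mm. Overall, the cross-section is a single solid region. Total boundary length (outer) = 95.00 mm.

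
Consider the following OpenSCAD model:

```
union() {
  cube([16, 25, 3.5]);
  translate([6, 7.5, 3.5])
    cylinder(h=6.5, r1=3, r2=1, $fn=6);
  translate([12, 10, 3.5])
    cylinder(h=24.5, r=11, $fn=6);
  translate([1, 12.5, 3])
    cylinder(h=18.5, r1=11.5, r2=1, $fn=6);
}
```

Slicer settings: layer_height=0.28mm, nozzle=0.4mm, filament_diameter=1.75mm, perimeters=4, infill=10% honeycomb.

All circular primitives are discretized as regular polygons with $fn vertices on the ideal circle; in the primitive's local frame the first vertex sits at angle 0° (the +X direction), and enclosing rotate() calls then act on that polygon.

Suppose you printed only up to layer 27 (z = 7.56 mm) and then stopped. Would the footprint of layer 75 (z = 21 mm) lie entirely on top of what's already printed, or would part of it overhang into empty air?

entirely on top

Compare the two slices. At z = 7.56: the cube is not intersected at this z (z outside [0, 3.5]); the cone at (6, 7.5) contributes a regular 6-gon of circumradius 1.751 (interpolated between r1=3 and r2=1 at t=0.625) (area = (6/2)·1.751²·sin(360°/6) = 7.96 mm²); the r=11 cylinder at (12, 10) contributes a regular 6-gon of circumradius 11 (area = (6/2)·11.000²·sin(360°/6) = 314.37 mm²); the cone at (1, 12.5): at t=0.246 of its height the radius interpolates to r₁+(r₂−r₁)t = 8.912, giving a regular 6-gon of that circumradius (area = (6/2)·8.912²·sin(360°/6) = 206.34 mm²); Combining (union): the regions partially overlap — summed areas 528.67 mm² minus the doubly-counted overlap 74.04 mm² gives 454.64 mm² — area = 454.64 mm². At z = 21: the cube does not reach this height (z outside [0, 3.5]); the cone at (6, 7.5) is not intersected at this z (z outside [3.5, 10]); the r=11 cylinder at (12, 10) gives a regular 6-gon of circumradius 11 (constant along its height) (area = (6/2)·11.000²·sin(360°/6) = 314.37 mm²); the cone at (1, 12.5): at t=0.973 of its height the radius interpolates to r₁+(r₂−r₁)t = 1.284, giving a regular 6-gon of that circumradius (area = (6/2)·1.284²·sin(360°/6) = 4.28 mm²); Taking the union: the 2 present regions are separate (no shared area or edge), so areas and boundary lengths simply add and each stays a separate island — area = 318.65 mm². Checking containment: the cross-section at z = 21 is a subset of the cross-section at z = 7.56.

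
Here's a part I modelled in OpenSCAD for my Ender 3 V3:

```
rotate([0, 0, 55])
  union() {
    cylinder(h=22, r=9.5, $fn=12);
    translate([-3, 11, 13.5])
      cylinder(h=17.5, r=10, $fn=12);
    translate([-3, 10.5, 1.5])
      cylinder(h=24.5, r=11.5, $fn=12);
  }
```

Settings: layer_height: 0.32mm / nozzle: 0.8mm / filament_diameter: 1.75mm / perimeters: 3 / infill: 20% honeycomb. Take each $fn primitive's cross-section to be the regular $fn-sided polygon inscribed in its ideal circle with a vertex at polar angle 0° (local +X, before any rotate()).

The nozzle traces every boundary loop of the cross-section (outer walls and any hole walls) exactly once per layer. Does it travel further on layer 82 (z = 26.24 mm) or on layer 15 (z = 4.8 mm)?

Layer 82 (z = 26.24): the cylinder is not intersected at this z (z outside [0, 22]); the cylinder at (-3, 11): section is a regular 12-gon, circumradius r=10 (perimeter = 2·12·10.000·sin(180°/12) = 62.12 mm); the cylinder at (-3, 10.5) is absent (z outside [1.5, 26]); Combining (union): only the r=10 cylinder at (-3, 11) is present, so the union is just that shape — boundary = 62.12 mm; (rotated 55° about Z; rotation is an isometry so areas/perimeters/island counts are preserved). So its perimeter = 62.12 mm. Layer 15 (z = 4.8): the r=9.5 cylinder gives a regular 12-gon of circumradius 9.5 (constant along its height) (perimeter = 2·12·9.500·sin(180°/12) = 59.01 mm); the cylinder at (-3, 11) is not intersected at this z (z outside [13.5, 31]); the cylinder at (-3, 10.5): section is a regular 12-gon, circumradius r=11.5 (perimeter = 2·12·11.500·sin(180°/12) = 71.43 mm); Merging all regions: the regions partially overlap (shared area 116.69 mm²), so the edge portions inside another operand are dropped and the merged outline is re-measured after clipping — boundary = 88.76 mm; (whole slice rotated 55° about Z — lengths, areas and connectivity unchanged). So its perimeter = 88.76 mm. Layer 15 is larger (88.76 vs 62.12 mm).

layer 15 (z = 4.8 mm)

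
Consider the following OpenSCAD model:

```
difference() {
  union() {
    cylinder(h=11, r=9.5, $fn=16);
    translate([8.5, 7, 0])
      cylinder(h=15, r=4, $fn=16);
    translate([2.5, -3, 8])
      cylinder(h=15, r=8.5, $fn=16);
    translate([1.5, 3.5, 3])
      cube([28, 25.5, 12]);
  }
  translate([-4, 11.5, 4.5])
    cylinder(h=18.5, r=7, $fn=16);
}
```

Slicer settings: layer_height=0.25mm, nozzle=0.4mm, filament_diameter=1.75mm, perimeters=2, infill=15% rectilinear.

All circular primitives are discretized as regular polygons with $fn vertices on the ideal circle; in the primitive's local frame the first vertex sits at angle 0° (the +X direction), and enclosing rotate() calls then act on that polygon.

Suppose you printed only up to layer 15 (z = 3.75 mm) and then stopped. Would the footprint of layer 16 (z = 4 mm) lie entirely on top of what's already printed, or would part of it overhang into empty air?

Compare the two slices. At z = 3.75: the cylinder: section is a regular 16-gon, circumradius r=9.5 (area = (16/2)·9.500²·sin(360°/16) = 276.30 mm²); the cylinder at (8.5, 7): section is a regular 16-gon, circumradius r=4 (area = (16/2)·4.000²·sin(360°/16) = 48.98 mm²); the cylinder at (2.5, -3) is absent (z outside [8, 23]); the cube at (1.5, 3.5) is present — its section is the full 28×25.5 rectangle (area 714.00 mm²); Taking the union: the regions partially overlap — summed areas 1039.28 mm² minus the doubly-counted overlap 76.85 mm² gives 962.43 mm² — area = 962.43 mm²; the cylinder at (-4, 11.5) does not reach this height (z outside [4.5, 23]); Taking the first minus the rest: none of the subtracted shapes is present at this height, so the result so far is unchanged — area = 962.43 mm². At z = 4: the r=9.5 cylinder contributes a regular 16-gon of circumradius 9.5 (area = (16/2)·9.500²·sin(360°/16) = 276.30 mm²); the r=4 cylinder at (8.5, 7) gives a regular 16-gon of circumradius 4 (constant along its height) (area = (16/2)·4.000²·sin(360°/16) = 48.98 mm²); the cylinder at (2.5, -3) is not intersected at this z (z outside [8, 23]); the cube at (1.5, 3.5) is present — its section is the full 28×25.5 rectangle (area 714.00 mm²); Merging all regions: the regions partially overlap — summed areas 1039.28 mm² minus the doubly-counted overlap 76.85 mm² gives 962.43 mm² — area = 962.43 mm²; the cylinder at (-4, 11.5) does not reach this height (z outside [4.5, 23]); Subtracting the remaining from the first: none of the subtracted shapes is present at this height, so the result so far is unchanged — area = 962.43 mm². Checking containment: the cross-section at z = 4 is a subset of the cross-section at z = 3.75.

entirely on top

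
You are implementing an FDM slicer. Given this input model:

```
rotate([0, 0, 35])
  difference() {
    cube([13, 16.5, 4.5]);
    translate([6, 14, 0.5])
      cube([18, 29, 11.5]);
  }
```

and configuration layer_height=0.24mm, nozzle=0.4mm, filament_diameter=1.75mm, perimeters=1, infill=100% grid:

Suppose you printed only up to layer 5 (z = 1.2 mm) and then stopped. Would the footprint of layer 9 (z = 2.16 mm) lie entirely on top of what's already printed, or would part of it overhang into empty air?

Compare the two slices. At z = 1.2: the cube is present — its section is the full 13×16.5 rectangle (area 214.50 mm²); the 18×29 cube at (6, 14) contributes its full rectangle (area 522.00 mm²); Subtracting the remaining from the first: starting from the 13×16.5 cube (214.50 mm²), the 18×29 cube at (6, 14) partially overlaps it — only the 17.50 mm² overlap (of its 522.00 mm²) is removed, clipping the outline — area = 197.00 mm²; (whole slice rotated 35° about Z — lengths, areas and connectivity unchanged). At z = 2.16: the cube (footprint 13×16.5) is included at this height (area 214.50 mm²); the cube at (6, 14) (footprint 18×29) is included at this height (area 522.00 mm²); After the difference (first − rest): starting from the 13×16.5 cube (214.50 mm²), the 18×29 cube at (6, 14) partially overlaps it — only the 17.50 mm² overlap (of its 522.00 mm²) is removed, clipping the outline — area = 197.00 mm²; (whole slice rotated 35° about Z — lengths, areas and connectivity unchanged). Checking containment: the cross-section at z = 2.16 is a subset of the cross-section at z = 1.2.

entirely on top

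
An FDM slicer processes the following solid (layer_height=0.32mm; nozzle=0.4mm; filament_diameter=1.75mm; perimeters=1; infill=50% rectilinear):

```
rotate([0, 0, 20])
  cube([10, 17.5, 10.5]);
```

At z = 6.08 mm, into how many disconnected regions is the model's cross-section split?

At z = 6.08 mm: the cube is present — its section is the full 10×17.5 rectangle; (whole slice rotated 20° about Z — lengths, areas and connectivity unchanged). The result has 1 disconnected region.

1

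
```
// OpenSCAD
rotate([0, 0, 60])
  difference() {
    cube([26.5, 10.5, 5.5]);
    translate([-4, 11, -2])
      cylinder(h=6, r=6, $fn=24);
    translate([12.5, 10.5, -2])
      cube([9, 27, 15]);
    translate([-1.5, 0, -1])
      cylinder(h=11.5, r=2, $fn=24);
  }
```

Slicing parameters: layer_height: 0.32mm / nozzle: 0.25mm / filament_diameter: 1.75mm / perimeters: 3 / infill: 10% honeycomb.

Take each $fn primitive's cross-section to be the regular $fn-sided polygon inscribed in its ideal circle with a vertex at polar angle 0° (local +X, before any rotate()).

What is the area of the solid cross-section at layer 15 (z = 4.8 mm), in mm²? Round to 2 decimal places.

At z = 4.8 mm: the cube is present — its section is the full 26.5×10.5 rectangle (area 278.25 mm²); the cylinder at (-4, 11) is absent (z outside [-2, 4]); the 9×27 cube at (12.5, 10.5) contributes its full rectangle (area 243.00 mm²); the r=2 cylinder at (-1.5, 0) contributes a regular 24-gon of circumradius 2 (area = (24/2)·2.000²·sin(360°/24) = 12.42 mm²); Taking the first minus the rest: starting from the 26.5×10.5 cube (278.25 mm²), the 9×27 cube at (12.5, 10.5) misses the remaining region (no effect); the r=2 cylinder at (-1.5, 0) partially overlaps it — only the 0.44 mm² overlap (of its 12.42 mm²) is removed, clipping the outline — area = 277.81 mm²; (rotated 60° about Z; rotation is an isometry so areas/perimeters/island counts are preserved). Overall, the cross-section is a single solid region. Net area = 277.81 mm².

277.81 mm²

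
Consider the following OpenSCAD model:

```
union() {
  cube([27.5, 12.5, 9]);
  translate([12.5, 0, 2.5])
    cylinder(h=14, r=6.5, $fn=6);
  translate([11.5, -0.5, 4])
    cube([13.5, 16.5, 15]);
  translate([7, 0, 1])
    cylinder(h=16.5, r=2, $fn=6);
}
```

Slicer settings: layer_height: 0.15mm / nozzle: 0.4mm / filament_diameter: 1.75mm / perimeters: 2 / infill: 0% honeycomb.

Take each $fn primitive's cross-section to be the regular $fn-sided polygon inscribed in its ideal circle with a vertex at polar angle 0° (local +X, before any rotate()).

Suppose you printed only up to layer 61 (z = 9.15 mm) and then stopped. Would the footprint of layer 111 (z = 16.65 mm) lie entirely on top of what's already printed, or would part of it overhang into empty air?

entirely on top

Compare the two slices. At z = 9.15: the cube does not reach this height (z outside [0, 9]); the r=6.5 cylinder at (12.5, 0) contributes a regular 6-gon of circumradius 6.5 (area = (6/2)·6.500²·sin(360°/6) = 109.77 mm²); the cube at (11.5, -0.5) (footprint 13.5×16.5) is included at this height (area 222.75 mm²); the r=2 cylinder at (7, 0) gives a regular 6-gon of circumradius 2 (constant along its height) (area = (6/2)·2.000²·sin(360°/6) = 10.39 mm²); Merging all regions: the regions partially overlap — summed areas 342.91 mm² minus the doubly-counted overlap 43.68 mm² gives 299.23 mm² — area = 299.23 mm². At z = 16.65: the cube is absent (z outside [0, 9]); the cylinder at (12.5, 0) is not intersected at this z (z outside [2.5, 16.5]); the cube at (11.5, -0.5) is present — its section is the full 13.5×16.5 rectangle (area 222.75 mm²); the r=2 cylinder at (7, 0) gives a regular 6-gon of circumradius 2 (constant along its height) (area = (6/2)·2.000²·sin(360°/6) = 10.39 mm²); Taking the union: the 2 present regions are separate (no shared area or edge), so areas and boundary lengths simply add and each stays a separate island — area = 233.14 mm². Checking containment: the cross-section at z = 16.65 is a subset of the cross-section at z = 9.15.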